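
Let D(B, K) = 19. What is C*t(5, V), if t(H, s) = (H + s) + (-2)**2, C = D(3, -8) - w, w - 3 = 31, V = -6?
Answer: -45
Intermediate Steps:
w = 34 (w = 3 + 31 = 34)
C = -15 (C = 19 - 1*34 = 19 - 34 = -15)
t(H, s) = 4 + H + s (t(H, s) = (H + s) + 4 = 4 + H + s)
C*t(5, V) = -15*(4 + 5 - 6) = -15*3 = -45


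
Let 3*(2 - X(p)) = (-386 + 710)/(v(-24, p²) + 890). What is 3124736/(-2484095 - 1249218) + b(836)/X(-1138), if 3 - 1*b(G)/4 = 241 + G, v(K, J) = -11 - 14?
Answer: -6939104381156/3027716843 ≈ -2291.9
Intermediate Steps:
v(K, J) = -25
b(G) = -952 - 4*G (b(G) = 12 - 4*(241 + G) = 12 + (-964 - 4*G) = -952 - 4*G)
X(p) = 1622/865 (X(p) = 2 - (-386 + 710)/(3*(-25 + 890)) = 2 - 108/865 = 1622/865)
3124736/(-2484095 - 1249218) + b(836)/X(-1138) = 3124736/(-2484095 - 1249218) + (-952 - 4*836)/(1622/865) = 3124736/(-3733313) + (-952 - 3344)*(865/1622) = 3124736*(-1/3733313) - 4296*865/1622 = -3124736/3733313 - 1858020/811 = -6939104381156/3027716843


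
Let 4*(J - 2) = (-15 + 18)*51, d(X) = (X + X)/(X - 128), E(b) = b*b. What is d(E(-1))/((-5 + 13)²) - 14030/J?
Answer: -9916167/28448 ≈ -348.57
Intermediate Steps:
E(b) = b²
d(X) = 2*X/(-128 + X) (d(X) = (2*X)/(-128 + X) = 2*X/(-128 + X))
J = 161/4 (J = 2 + ((-15 + 18)*51)/4 = 2 + (3*51)/4 = 2 + (¼)*153 = 2 + 153/4 = 161/4 ≈ 40.250)
d(E(-1))/((-5 + 13)²) - 14030/J = (2*(-1)²/(-128 + (-1)²))/((-5 + 13)²) - 14030/161/4 = (2*1/(-128 + 1))/(8²) - 14030*4/161 = (2*1/(-127))/64 - 2440/7 = (2*1*(-1/127))*(1/64) - 2440/7 = -2/127*1/64 - 2440/7 = -1/4064 - 2440/7 = -9916167/28448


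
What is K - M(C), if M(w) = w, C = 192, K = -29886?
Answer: -30078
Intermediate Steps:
K - M(C) = -29886 - 1*192 = -29886 - 192 = -30078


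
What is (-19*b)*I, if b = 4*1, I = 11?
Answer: -836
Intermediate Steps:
b = 4
(-19*b)*I = -19*4*11 = -76*11 = -836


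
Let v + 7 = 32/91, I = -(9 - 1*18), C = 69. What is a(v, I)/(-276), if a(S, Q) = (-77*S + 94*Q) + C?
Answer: -9275/1794 ≈ -5.1700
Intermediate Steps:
I = 9 (I = -(9 - 18) = -1*(-9) = 9)
v = -605/91 (v = -7 + 32/91 = -605/91 ≈ -6.6484)
a(S, Q) = 69 - 77*S + 94*Q (a(S, Q) = (-77*S + 94*Q) + 69 = 69 - 77*S + 94*Q)
a(v, I)/(-276) = (69 - 77*(-605/91) + 94*9)/(-276) = (69 + 6655/13 + 846)*(-1/276) = (18550/13)*(-1/276) = -9275/1794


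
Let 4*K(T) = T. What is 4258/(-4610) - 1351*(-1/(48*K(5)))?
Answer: 597263/27660 ≈ 21.593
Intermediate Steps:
K(T) = T/4
4258/(-4610) - 1351*(-1/(48*K(5))) = 4258/(-4610) - 1351/((-8*6)*((¼)*5)) = 4258*(-1/4610) - 1351/((-48*5/4)) = -2129/2305 - 1351/(-60) = -2129/2305 - 1351*(-1/60) = -2129/2305 + 1351/60 = 597263/27660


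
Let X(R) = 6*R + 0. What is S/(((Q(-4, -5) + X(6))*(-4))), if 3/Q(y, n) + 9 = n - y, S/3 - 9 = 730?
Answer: -3695/238 ≈ -15.525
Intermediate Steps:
S = 2217 (S = 27 + 3*730 = 27 + 2190 = 2217)
Q(y, n) = 3/(-9 + n - y) (Q(y, n) = 3/(-9 + (n - y)) = 3/(-9 + n - y))
X(R) = 6*R
S/(((Q(-4, -5) + X(6))*(-4))) = 2217/(((-3/(9 - 4 - 1*(-5)) + 6*6)*(-4))) = 2217/(((-3/(9 - 4 + 5) + 36)*(-4))) = 2217/(((-3/10 + 36)*(-4))) = 2217/(((357/10)*(-4))) = 2217/(-714/5) = 2217*(-5/714) = -3695/238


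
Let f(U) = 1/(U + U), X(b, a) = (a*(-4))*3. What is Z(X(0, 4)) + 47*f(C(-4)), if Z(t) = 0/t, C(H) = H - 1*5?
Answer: -47/18 ≈ -2.6111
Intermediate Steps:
C(H) = -5 + H (C(H) = H - 5 = -5 + H)
X(b, a) = -12*a (X(b, a) = -4*a*3 = -12*a)
f(U) = 1/(2*U)
Z(t) = 0
Z(X(0, 4)) + 47*f(C(-4)) = 0 + 47*(1/(2*(-5 - 4))) = 0 + 47*((½)/(-9)) = 0 + 47*((½)*(-⅑)) = 0 + 47*(-1/18) = 0 - 47/18 = -47/18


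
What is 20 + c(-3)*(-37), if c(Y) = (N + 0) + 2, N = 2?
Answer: -128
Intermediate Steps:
c(Y) = 4 (c(Y) = (2 + 0) + 2 = 2 + 2 = 4)
20 + c(-3)*(-37) = 20 + 4*(-37) = 20 - 148 = -128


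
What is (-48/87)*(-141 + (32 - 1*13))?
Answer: 1952/29 ≈ 67.310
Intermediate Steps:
(-48/87)*(-141 + (32 - 1*13)) = (-48*1/87)*(-141 + (32 - 13)) = -16*(-141 + 19)/29 = -16/29*(-122) = 1952/29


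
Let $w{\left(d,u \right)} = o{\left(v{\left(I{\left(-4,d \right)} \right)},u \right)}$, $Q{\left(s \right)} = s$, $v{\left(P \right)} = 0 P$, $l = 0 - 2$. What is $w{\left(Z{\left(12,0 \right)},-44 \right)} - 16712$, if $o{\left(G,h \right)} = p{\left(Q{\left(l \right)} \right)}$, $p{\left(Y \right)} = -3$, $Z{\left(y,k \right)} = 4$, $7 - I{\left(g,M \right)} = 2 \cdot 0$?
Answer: $-16715$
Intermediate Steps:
$l = -2$
$I{\left(g,M \right)} = 7$ ($I{\left(g,M \right)} = 7 - 2 \cdot 0 = 7 - 0 = 7 + 0 = 7$)
$v{\left(P \right)} = 0$
$o{\left(G,h \right)} = -3$
$w{\left(d,u \right)} = -3$
$w{\left(Z{\left(12,0 \right)},-44 \right)} - 16712 = -3 - 16712 = -16715$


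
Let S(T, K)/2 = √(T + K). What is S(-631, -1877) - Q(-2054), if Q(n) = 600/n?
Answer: 300/1027 + 4*I*√627 ≈ 0.29211 + 100.16*I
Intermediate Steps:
S(T, K) = 2*√(K + T) (S(T, K) = 2*√(T + K) = 2*√(K + T))
S(-631, -1877) - Q(-2054) = 2*√(-1877 - 631) - 600/(-2054) = 2*√(-2508) - 600*(-1)/2054 = 2*(2*I*√627) - 1*(-300/1027) = 4*I*√627 + 300/1027 = 300/1027 + 4*I*√627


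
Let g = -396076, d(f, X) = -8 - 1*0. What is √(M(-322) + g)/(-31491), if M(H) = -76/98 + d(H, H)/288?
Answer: -I*√698679481/1322622 ≈ -0.019985*I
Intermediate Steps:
d(f, X) = -8 (d(f, X) = -8 + 0 = -8)
M(H) = -1417/1764 (M(H) = -76/98 - 8/288 = -76*1/98 - 8*1/288 = -38/49 - 1/36 = -1417/1764)
√(M(-322) + g)/(-31491) = √(-1417/1764 - 396076)/(-31491) = √(-698679481/1764)*(-1/31491) = (I*√698679481/42)*(-1/31491) = -I*√698679481/1322622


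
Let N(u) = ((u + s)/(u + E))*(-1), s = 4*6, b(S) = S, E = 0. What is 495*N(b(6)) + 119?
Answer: -2356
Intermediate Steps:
s = 24
N(u) = -(24 + u)/u (N(u) = ((u + 24)/(u + 0))*(-1) = ((24 + u)/u)*(-1) = -(24 + u)/u)
495*N(b(6)) + 119 = 495*((-24 - 1*6)/6) + 119 = 495*((-24 - 6)/6) + 119 = 495*((1/6)*(-30)) + 119 = 495*(-5) + 119 = -2475 + 119 = -2356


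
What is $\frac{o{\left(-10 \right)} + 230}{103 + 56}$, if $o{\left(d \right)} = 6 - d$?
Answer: $\frac{82}{53} \approx 1.5472$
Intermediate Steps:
$\frac{o{\left(-10 \right)} + 230}{103 + 56} = \frac{\left(6 - -10\right) + 230}{103 + 56} = \frac{\left(6 + 10\right) + 230}{159} = \left(16 + 230\right) \frac{1}{159} = 246 \cdot \frac{1}{159} = \frac{82}{53}$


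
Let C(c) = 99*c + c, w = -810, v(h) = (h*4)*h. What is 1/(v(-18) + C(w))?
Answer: -1/79704 ≈ -1.2546e-5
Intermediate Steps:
v(h) = 4*h**2 (v(h) = (4*h)*h = 4*h**2)
C(c) = 100*c
1/(v(-18) + C(w)) = 1/(4*(-18)**2 + 100*(-810)) = 1/(4*324 - 81000) = 1/(1296 - 81000) = 1/(-79704) = -1/79704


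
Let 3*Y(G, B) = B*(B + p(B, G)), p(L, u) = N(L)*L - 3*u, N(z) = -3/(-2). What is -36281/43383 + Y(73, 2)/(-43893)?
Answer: -1586292625/1904210019 ≈ -0.83305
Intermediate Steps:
N(z) = 3/2 (N(z) = -3*(-½) = 3/2)
p(L, u) = -3*u + 3*L/2 (p(L, u) = 3*L/2 - 3*u = -3*u + 3*L/2)
Y(G, B) = B*(-3*G + 5*B/2)/3 (Y(G, B) = (B*(B + (-3*G + 3*B/2)))/3 = (B*(-3*G + 5*B/2))/3 = B*(-3*G + 5*B/2)/3)
-36281/43383 + Y(73, 2)/(-43893) = -36281/43383 + ((⅙)*2*(-6*73 + 5*2))/(-43893) = -36281*1/43383 + ((⅙)*2*(-438 + 10))*(-1/43893) = -36281/43383 + ((⅙)*2*(-428))*(-1/43893) = -36281/43383 - 428/3*(-1/43893) = -36281/43383 + 428/131679 = -1586292625/1904210019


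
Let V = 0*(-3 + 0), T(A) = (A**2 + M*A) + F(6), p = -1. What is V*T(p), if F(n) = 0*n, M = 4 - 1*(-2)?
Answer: 0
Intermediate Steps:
M = 6 (M = 4 + 2 = 6)
F(n) = 0
T(A) = A**2 + 6*A (T(A) = (A**2 + 6*A) + 0 = A**2 + 6*A)
V = 0 (V = 0*(-3) = 0)
V*T(p) = 0*(-(6 - 1)) = 0*(-1*5) = 0*(-5) = 0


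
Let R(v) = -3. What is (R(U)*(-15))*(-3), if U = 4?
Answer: -135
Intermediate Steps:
(R(U)*(-15))*(-3) = -3*(-15)*(-3) = 45*(-3) = -135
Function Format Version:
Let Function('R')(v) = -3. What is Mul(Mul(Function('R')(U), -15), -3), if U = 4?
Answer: -135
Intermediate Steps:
Mul(Mul(Function('R')(U), -15), -3) = Mul(Mul(-3, -15), -3) = Mul(45, -3) = -135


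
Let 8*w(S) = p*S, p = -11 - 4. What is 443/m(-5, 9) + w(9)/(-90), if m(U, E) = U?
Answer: -7073/80 ≈ -88.412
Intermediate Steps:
p = -15
w(S) = -15*S/8 (w(S) = (-15*S)/8 = -15*S/8)
443/m(-5, 9) + w(9)/(-90) = 443/(-5) - 15/8*9/(-90) = 443*(-⅕) - 135/8*(-1/90) = -443/5 + 3/16 = -7073/80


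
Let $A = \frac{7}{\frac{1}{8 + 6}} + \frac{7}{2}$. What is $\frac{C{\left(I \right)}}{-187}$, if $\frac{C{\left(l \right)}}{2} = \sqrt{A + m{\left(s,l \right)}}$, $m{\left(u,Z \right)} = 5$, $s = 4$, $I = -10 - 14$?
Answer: $- \frac{\sqrt{426}}{187} \approx -0.11037$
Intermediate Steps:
$I = -24$
$A = \frac{203}{2}$ ($A = \frac{7}{\frac{1}{14}} + 7 \cdot \frac{1}{2} = 7 \frac{1}{\frac{1}{14}} + \frac{7}{2} = 7 \cdot 14 + \frac{7}{2} = 98 + \frac{7}{2} = \frac{203}{2} \approx 101.5$)
$C{\left(l \right)} = \sqrt{426}$ ($C{\left(l \right)} = 2 \sqrt{\frac{203}{2} + 5} = 2 \sqrt{\frac{213}{2}} = 2 \frac{\sqrt{426}}{2} = \sqrt{426}$)
$\frac{C{\left(I \right)}}{-187} = \frac{\sqrt{426}}{-187} = \sqrt{426} \left(- \frac{1}{187}\right) = - \frac{\sqrt{426}}{187}$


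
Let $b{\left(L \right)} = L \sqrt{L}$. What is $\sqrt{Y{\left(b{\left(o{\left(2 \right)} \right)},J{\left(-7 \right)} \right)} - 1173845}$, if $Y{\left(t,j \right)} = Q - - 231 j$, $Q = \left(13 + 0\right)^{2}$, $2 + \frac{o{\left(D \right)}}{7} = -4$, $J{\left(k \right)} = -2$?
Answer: $7 i \sqrt{23962} \approx 1083.6 i$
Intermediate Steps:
$o{\left(D \right)} = -42$ ($o{\left(D \right)} = -14 + 7 \left(-4\right) = -14 - 28 = -42$)
$Q = 169$ ($Q = 13^{2} = 169$)
$b{\left(L \right)} = L^{\frac{3}{2}}$
$Y{\left(t,j \right)} = 169 + 231 j$ ($Y{\left(t,j \right)} = 169 - - 231 j = 169 + 231 j$)
$\sqrt{Y{\left(b{\left(o{\left(2 \right)} \right)},J{\left(-7 \right)} \right)} - 1173845} = \sqrt{\left(169 + 231 \left(-2\right)\right) - 1173845} = \sqrt{\left(169 - 462\right) - 1173845} = \sqrt{-293 - 1173845} = \sqrt{-1174138} = 7 i \sqrt{23962}$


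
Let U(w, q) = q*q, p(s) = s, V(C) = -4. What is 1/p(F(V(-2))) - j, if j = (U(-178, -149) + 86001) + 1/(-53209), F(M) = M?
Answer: -23029334077/212836 ≈ -1.0820e+5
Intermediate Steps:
U(w, q) = q**2
j = 5757320217/53209 (j = ((-149)**2 + 86001) + 1/(-53209) = (22201 + 86001) - 1/53209 = 108202 - 1/53209 = 5757320217/53209 ≈ 1.0820e+5)
1/p(F(V(-2))) - j = 1/(-4) - 1*5757320217/53209 = -1/4 - 5757320217/53209 = -23029334077/212836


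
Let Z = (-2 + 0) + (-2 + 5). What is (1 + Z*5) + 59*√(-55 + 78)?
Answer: 6 + 59*√23 ≈ 288.95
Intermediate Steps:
Z = 1 (Z = -2 + 3 = 1)
(1 + Z*5) + 59*√(-55 + 78) = (1 + 1*5) + 59*√(-55 + 78) = (1 + 5) + 59*√23 = 6 + 59*√23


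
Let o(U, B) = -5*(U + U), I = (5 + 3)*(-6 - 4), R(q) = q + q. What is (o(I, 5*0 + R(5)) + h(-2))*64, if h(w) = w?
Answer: 51072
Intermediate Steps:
R(q) = 2*q
I = -80 (I = 8*(-10) = -80)
o(U, B) = -10*U
(o(I, 5*0 + R(5)) + h(-2))*64 = (-10*(-80) - 2)*64 = (800 - 2)*64 = 798*64 = 51072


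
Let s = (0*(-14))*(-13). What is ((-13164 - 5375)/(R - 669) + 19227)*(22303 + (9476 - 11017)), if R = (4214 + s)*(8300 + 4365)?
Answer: 21304678587913616/53369641 ≈ 3.9919e+8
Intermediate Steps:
s = 0 (s = 0*(-13) = 0)
R = 53370310 (R = (4214 + 0)*(8300 + 4365) = 4214*12665 = 53370310)
((-13164 - 5375)/(R - 669) + 19227)*(22303 + (9476 - 11017)) = ((-13164 - 5375)/(53370310 - 669) + 19227)*(22303 + (9476 - 11017)) = (-18539/53369641 + 19227)*(22303 - 1541) = (-18539*1/53369641 + 19227)*20762 = (-18539/53369641 + 19227)*20762 = (1026138068968/53369641)*20762 = 21304678587913616/53369641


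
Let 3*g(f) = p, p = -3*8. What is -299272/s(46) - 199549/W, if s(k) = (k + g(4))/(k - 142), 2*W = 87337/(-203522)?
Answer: 2797880135836/1659403 ≈ 1.6861e+6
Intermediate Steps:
p = -24
g(f) = -8 (g(f) = (1/3)*(-24) = -8)
W = -87337/407044 (W = (87337/(-203522))/2 = (87337*(-1/203522))/2 = (1/2)*(-87337/203522) = -87337/407044 ≈ -0.21456)
s(k) = (-8 + k)/(-142 + k) (s(k) = (k - 8)/(k - 142) = (-8 + k)/(-142 + k))
-299272/s(46) - 199549/W = -299272*(-142 + 46)/(-8 + 46) - 199549/(-87337/407044) = -299272/(38/(-96)) - 199549*(-407044/87337) = -299272/((-1/96*38)) + 81225223156/87337 = -299272/(-19/48) + 81225223156/87337 = -299272*(-48/19) + 81225223156/87337 = 14365056/19 + 81225223156/87337 = 2797880135836/1659403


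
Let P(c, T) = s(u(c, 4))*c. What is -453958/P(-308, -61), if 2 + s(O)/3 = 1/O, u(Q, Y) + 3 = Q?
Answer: -70590469/287826 ≈ -245.25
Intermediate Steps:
u(Q, Y) = -3 + Q
s(O) = -6 + 3/O
P(c, T) = c*(-6 + 3/(-3 + c)) (P(c, T) = (-6 + 3/(-3 + c))*c = c*(-6 + 3/(-3 + c)))
-453958/P(-308, -61) = -453958*(-(-3 - 308)/(924*(7 - 2*(-308)))) = -453958*311/(924*(7 + 616)) = -453958/(3*(-308)*(-1/311)*623) = -453958/575652/311 = -453958*311/575652 = -70590469/287826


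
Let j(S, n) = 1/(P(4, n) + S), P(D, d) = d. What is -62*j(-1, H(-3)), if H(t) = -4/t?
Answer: -186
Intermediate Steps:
j(S, n) = 1/(S + n) (j(S, n) = 1/(n + S) = 1/(S + n))
-62*j(-1, H(-3)) = -62/(-1 - 4/(-3)) = -62/(-1 - 4*(-1/3)) = -62/(-1 + 4/3) = -62/1/3 = -62*3 = -186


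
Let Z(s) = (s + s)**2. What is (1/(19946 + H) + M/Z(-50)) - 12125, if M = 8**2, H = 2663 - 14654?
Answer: -12056790386/994375 ≈ -12125.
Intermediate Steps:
H = -11991
Z(s) = 4*s**2 (Z(s) = (2*s)**2 = 4*s**2)
M = 64
(1/(19946 + H) + M/Z(-50)) - 12125 = (1/(19946 - 11991) + 64/((4*(-50)**2))) - 12125 = (1/7955 + 64/((4*2500))) - 12125 = (1/7955 + 64/10000) - 12125 = (1/7955 + 64*(1/10000)) - 12125 = (1/7955 + 4/625) - 12125 = 6489/994375 - 12125 = -12056790386/994375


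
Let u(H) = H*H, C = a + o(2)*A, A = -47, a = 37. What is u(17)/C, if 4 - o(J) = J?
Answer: -289/57 ≈ -5.0702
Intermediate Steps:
o(J) = 4 - J
C = -57 (C = 37 + (4 - 1*2)*(-47) = 37 + (4 - 2)*(-47) = 37 + 2*(-47) = 37 - 94 = -57)
u(H) = H²
u(17)/C = 17²/(-57) = 289*(-1/57) = -289/57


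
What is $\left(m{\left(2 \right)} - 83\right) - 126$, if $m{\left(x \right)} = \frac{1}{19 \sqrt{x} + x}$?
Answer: $- \frac{75032}{359} + \frac{19 \sqrt{2}}{718} \approx -208.97$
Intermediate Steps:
$m{\left(x \right)} = \frac{1}{x + 19 \sqrt{x}}$
$\left(m{\left(2 \right)} - 83\right) - 126 = \left(\frac{1}{2 + 19 \sqrt{2}} - 83\right) - 126 = \left(-83 + \frac{1}{2 + 19 \sqrt{2}}\right) - 126 = -209 + \frac{1}{2 + 19 \sqrt{2}}$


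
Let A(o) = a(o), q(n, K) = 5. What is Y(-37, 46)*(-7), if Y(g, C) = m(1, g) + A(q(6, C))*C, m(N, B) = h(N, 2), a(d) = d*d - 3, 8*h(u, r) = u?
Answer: -56679/8 ≈ -7084.9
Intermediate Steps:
h(u, r) = u/8
a(d) = -3 + d² (a(d) = d² - 3 = -3 + d²)
m(N, B) = N/8
A(o) = -3 + o²
Y(g, C) = ⅛ + 22*C (Y(g, C) = (⅛)*1 + (-3 + 5²)*C = ⅛ + (-3 + 25)*C = ⅛ + 22*C)
Y(-37, 46)*(-7) = (⅛ + 22*46)*(-7) = (⅛ + 1012)*(-7) = (8097/8)*(-7) = -56679/8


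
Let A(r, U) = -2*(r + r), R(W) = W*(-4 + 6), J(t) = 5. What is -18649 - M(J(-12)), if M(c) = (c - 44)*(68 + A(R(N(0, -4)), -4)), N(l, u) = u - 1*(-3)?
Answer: -15685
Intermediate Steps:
N(l, u) = 3 + u (N(l, u) = u + 3 = 3 + u)
R(W) = 2*W (R(W) = W*2 = 2*W)
A(r, U) = -4*r
M(c) = -3344 + 76*c (M(c) = (c - 44)*(68 - 8*(3 - 4)) = (-44 + c)*(68 - 8*(-1)) = (-44 + c)*(68 - 4*(-2)) = (-44 + c)*(68 + 8) = (-44 + c)*76 = -3344 + 76*c)
-18649 - M(J(-12)) = -18649 - (-3344 + 76*5) = -18649 - (-3344 + 380) = -18649 - 1*(-2964) = -18649 + 2964 = -15685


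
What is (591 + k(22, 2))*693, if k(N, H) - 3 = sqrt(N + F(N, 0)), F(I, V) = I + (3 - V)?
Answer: 411642 + 693*sqrt(47) ≈ 4.1639e+5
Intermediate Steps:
F(I, V) = 3 + I - V
k(N, H) = 3 + sqrt(3 + 2*N) (k(N, H) = 3 + sqrt(N + (3 + N - 1*0)) = 3 + sqrt(N + (3 + N + 0)) = 3 + sqrt(N + (3 + N)) = 3 + sqrt(3 + 2*N))
(591 + k(22, 2))*693 = (591 + (3 + sqrt(3 + 2*22)))*693 = (591 + (3 + sqrt(3 + 44)))*693 = (591 + (3 + sqrt(47)))*693 = (594 + sqrt(47))*693 = 411642 + 693*sqrt(47)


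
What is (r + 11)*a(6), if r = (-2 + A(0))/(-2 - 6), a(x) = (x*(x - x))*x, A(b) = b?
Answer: 0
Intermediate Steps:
a(x) = 0 (a(x) = (x*0)*x = 0*x = 0)
r = ¼ (r = (-2 + 0)/(-2 - 6) = -2/(-8) = -2*(-⅛) = ¼ ≈ 0.25000)
(r + 11)*a(6) = (¼ + 11)*0 = (45/4)*0 = 0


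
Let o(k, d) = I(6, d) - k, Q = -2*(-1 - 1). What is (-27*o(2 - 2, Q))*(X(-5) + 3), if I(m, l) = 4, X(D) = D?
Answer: 216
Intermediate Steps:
Q = 4 (Q = -2*(-2) = 4)
o(k, d) = 4 - k
(-27*o(2 - 2, Q))*(X(-5) + 3) = (-27*(4 - (2 - 2)))*(-5 + 3) = -27*(4 - 1*0)*(-2) = -27*(4 + 0)*(-2) = -27*4*(-2) = -108*(-2) = 216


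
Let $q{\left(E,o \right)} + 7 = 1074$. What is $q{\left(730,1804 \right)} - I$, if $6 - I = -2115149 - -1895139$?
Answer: $-218949$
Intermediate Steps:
$q{\left(E,o \right)} = 1067$ ($q{\left(E,o \right)} = -7 + 1074 = 1067$)
$I = 220016$ ($I = 6 - \left(-2115149 - -1895139\right) = 6 - \left(-2115149 + 1895139\right) = 6 - -220010 = 6 + 220010 = 220016$)
$q{\left(730,1804 \right)} - I = 1067 - 220016 = -218949$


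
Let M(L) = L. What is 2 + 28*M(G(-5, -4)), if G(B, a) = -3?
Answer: -82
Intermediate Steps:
2 + 28*M(G(-5, -4)) = 2 + 28*(-3) = 2 - 84 = -82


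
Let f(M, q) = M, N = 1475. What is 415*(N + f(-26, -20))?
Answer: 601335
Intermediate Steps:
415*(N + f(-26, -20)) = 415*(1475 - 26) = 415*1449 = 601335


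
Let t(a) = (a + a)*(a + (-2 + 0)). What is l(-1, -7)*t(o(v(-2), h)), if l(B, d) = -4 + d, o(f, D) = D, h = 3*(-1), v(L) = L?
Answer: -330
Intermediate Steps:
h = -3
t(a) = 2*a*(-2 + a) (t(a) = (2*a)*(a - 2) = (2*a)*(-2 + a) = 2*a*(-2 + a))
l(-1, -7)*t(o(v(-2), h)) = (-4 - 7)*(2*(-3)*(-2 - 3)) = -22*(-3)*(-5) = -11*30 = -330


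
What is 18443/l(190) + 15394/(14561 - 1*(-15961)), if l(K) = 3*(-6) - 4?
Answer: -281289289/335742 ≈ -837.81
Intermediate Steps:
l(K) = -22 (l(K) = -18 - 4 = -22)
18443/l(190) + 15394/(14561 - 1*(-15961)) = 18443/(-22) + 15394/(14561 - 1*(-15961)) = 18443*(-1/22) + 15394/(14561 + 15961) = -18443/22 + 15394/30522 = -18443/22 + 15394*(1/30522) = -18443/22 + 7697/15261 = -281289289/335742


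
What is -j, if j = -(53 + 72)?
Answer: 125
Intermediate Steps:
j = -125 (j = -1*125 = -125)
-j = -1*(-125) = 125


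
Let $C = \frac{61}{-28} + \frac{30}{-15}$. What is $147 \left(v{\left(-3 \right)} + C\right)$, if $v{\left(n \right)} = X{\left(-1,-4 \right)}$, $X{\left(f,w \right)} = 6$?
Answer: $\frac{1071}{4} \approx 267.75$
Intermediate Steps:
$C = - \frac{117}{28}$ ($C = 61 \left(- \frac{1}{28}\right) + 30 \left(- \frac{1}{15}\right) = - \frac{61}{28} - 2 = - \frac{117}{28} \approx -4.1786$)
$v{\left(n \right)} = 6$
$147 \left(v{\left(-3 \right)} + C\right) = 147 \left(6 - \frac{117}{28}\right) = 147 \cdot \frac{51}{28} = \frac{1071}{4}$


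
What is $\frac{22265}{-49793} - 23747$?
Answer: $- \frac{1182456636}{49793} \approx -23747.0$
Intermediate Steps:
$\frac{22265}{-49793} - 23747 = 22265 \left(- \frac{1}{49793}\right) - 23747 = - \frac{22265}{49793} - 23747 = - \frac{1182456636}{49793}$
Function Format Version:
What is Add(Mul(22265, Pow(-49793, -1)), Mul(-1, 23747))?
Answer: Rational(-1182456636, 49793) ≈ -23747.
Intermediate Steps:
Add(Mul(22265, Pow(-49793, -1)), Mul(-1, 23747)) = Add(Mul(22265, Rational(-1, 49793)), -23747) = Add(Rational(-22265, 49793), -23747) = Rational(-1182456636, 49793)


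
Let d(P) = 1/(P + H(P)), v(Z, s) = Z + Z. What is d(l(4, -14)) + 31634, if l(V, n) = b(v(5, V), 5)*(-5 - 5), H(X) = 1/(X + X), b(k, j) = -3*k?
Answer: 5694152234/180001 ≈ 31634.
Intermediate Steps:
v(Z, s) = 2*Z
H(X) = 1/(2*X)
l(V, n) = 300 (l(V, n) = (-6*5)*(-5 - 5) = -3*10*(-10) = -30*(-10) = 300)
d(P) = 1/(P + 1/(2*P))
d(l(4, -14)) + 31634 = 2*300/(1 + 2*300²) + 31634 = 2*300/(1 + 2*90000) + 31634 = 2*300/(1 + 180000) + 31634 = 2*300/180001 + 31634 = 2*300*(1/180001) + 31634 = 600/180001 + 31634 = 5694152234/180001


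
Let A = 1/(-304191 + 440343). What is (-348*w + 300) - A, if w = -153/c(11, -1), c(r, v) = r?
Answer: 7698578677/1497672 ≈ 5140.4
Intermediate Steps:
w = -153/11 ≈ -13.909
A = 1/136152 ≈ 7.3447e-6
(-348*w + 300) - A = (-348*(-153/11) + 300) - 1*1/136152 = (53244/11 + 300) - 1/136152 = 56544/11 - 1/136152 = 7698578677/1497672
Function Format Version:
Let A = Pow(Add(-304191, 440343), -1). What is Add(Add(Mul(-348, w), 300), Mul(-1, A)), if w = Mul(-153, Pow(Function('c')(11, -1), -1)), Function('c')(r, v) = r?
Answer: Rational(7698578677, 1497672) ≈ 5140.4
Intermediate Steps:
w = Rational(-153, 11) (w = Mul(-153, Pow(11, -1)) = Mul(-153, Rational(1, 11)) = Rational(-153, 11) ≈ -13.909)
A = Rational(1, 136152) (A = Pow(136152, -1) = Rational(1, 136152) ≈ 7.3447e-6)
Add(Add(Mul(-348, w), 300), Mul(-1, A)) = Add(Add(Mul(-348, Rational(-153, 11)), 300), Mul(-1, Rational(1, 136152))) = Add(Add(Rational(53244, 11), 300), Rational(-1, 136152)) = Add(Rational(56544, 11), Rational(-1, 136152)) = Rational(7698578677, 1497672)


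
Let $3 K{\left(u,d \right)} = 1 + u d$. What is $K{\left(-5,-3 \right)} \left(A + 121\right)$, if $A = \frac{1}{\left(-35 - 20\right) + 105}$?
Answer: $\frac{16136}{25} \approx 645.44$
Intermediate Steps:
$K{\left(u,d \right)} = \frac{1}{3} + \frac{d u}{3}$ ($K{\left(u,d \right)} = \frac{1 + u d}{3} = \frac{1 + d u}{3} = \frac{1}{3} + \frac{d u}{3}$)
$A = \frac{1}{50}$ ($A = \frac{1}{\left(-35 - 20\right) + 105} = \frac{1}{-55 + 105} = \frac{1}{50} \approx 0.02$)
$K{\left(-5,-3 \right)} \left(A + 121\right) = \left(\frac{1}{3} + \frac{1}{3} \left(-3\right) \left(-5\right)\right) \left(\frac{1}{50} + 121\right) = \left(\frac{1}{3} + 5\right) \frac{6051}{50} = \frac{16}{3} \cdot \frac{6051}{50} = \frac{16136}{25}$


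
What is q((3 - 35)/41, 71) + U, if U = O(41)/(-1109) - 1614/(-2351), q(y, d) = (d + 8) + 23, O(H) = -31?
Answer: 267803225/2607259 ≈ 102.71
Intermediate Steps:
q(y, d) = 31 + d (q(y, d) = (8 + d) + 23 = 31 + d)
U = 1862807/2607259 (U = -31/(-1109) - 1614/(-2351) = -31*(-1/1109) - 1614*(-1/2351) = 31/1109 + 1614/2351 = 1862807/2607259 ≈ 0.71447)
q((3 - 35)/41, 71) + U = (31 + 71) + 1862807/2607259 = 102 + 1862807/2607259 = 267803225/2607259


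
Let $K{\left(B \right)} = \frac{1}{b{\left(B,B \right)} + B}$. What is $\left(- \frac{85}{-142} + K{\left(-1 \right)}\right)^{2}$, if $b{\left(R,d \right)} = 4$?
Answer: $\frac{157609}{181476} \approx 0.86848$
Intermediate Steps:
$K{\left(B \right)} = \frac{1}{4 + B}$
$\left(- \frac{85}{-142} + K{\left(-1 \right)}\right)^{2} = \left(- \frac{85}{-142} + \frac{1}{4 - 1}\right)^{2} = \left(\left(-85\right) \left(- \frac{1}{142}\right) + \frac{1}{3}\right)^{2} = \left(\frac{85}{142} + \frac{1}{3}\right)^{2} = \left(\frac{397}{426}\right)^{2} = \frac{157609}{181476}$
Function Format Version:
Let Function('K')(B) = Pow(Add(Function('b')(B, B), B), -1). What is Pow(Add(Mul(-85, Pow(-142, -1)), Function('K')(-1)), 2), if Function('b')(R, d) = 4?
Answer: Rational(157609, 181476) ≈ 0.86848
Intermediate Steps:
Function('K')(B) = Pow(Add(4, B), -1)
Pow(Add(Mul(-85, Pow(-142, -1)), Function('K')(-1)), 2) = Pow(Add(Mul(-85, Pow(-142, -1)), Pow(Add(4, -1), -1)), 2) = Pow(Add(Mul(-85, Rational(-1, 142)), Pow(3, -1)), 2) = Pow(Add(Rational(85, 142), Rational(1, 3)), 2) = Pow(Rational(397, 426), 2) = Rational(157609, 181476)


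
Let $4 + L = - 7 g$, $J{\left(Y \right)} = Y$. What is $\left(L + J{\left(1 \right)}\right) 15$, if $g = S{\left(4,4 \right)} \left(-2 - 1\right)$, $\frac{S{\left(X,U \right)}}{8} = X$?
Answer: $10035$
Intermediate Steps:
$S{\left(X,U \right)} = 8 X$
$g = -96$ ($g = 8 \cdot 4 \left(-2 - 1\right) = 32 \left(-3\right) = -96$)
$L = 668$ ($L = -4 - -672 = -4 + 672 = 668$)
$\left(L + J{\left(1 \right)}\right) 15 = \left(668 + 1\right) 15 = 669 \cdot 15 = 10035$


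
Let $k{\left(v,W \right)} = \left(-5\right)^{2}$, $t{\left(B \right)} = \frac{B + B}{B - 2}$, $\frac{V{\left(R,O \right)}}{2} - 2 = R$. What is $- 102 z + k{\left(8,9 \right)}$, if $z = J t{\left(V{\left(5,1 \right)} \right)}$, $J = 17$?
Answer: $-4021$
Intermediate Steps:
$V{\left(R,O \right)} = 4 + 2 R$
$t{\left(B \right)} = \frac{2 B}{-2 + B}$
$k{\left(v,W \right)} = 25$
$z = \frac{119}{3}$ ($z = 17 \frac{2 \left(4 + 2 \cdot 5\right)}{-2 + \left(4 + 2 \cdot 5\right)} = 17 \frac{2 \left(4 + 10\right)}{-2 + \left(4 + 10\right)} = 17 \cdot 2 \cdot 14 \frac{1}{-2 + 14} = 17 \cdot 2 \cdot 14 \cdot \frac{1}{12} = 17 \cdot \frac{7}{3} = \frac{119}{3} \approx 39.667$)
$- 102 z + k{\left(8,9 \right)} = \left(-102\right) \frac{119}{3} + 25 = -4046 + 25 = -4021$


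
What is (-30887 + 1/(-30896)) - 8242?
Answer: -1208929585/30896 ≈ -39129.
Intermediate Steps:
(-30887 + 1/(-30896)) - 8242 = (-30887 - 1/30896) - 8242 = -954284753/30896 - 8242 = -1208929585/30896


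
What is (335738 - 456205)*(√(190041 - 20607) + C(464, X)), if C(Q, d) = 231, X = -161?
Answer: -27827877 - 361401*√18826 ≈ -7.7415e+7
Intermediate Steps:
(335738 - 456205)*(√(190041 - 20607) + C(464, X)) = (335738 - 456205)*(√(190041 - 20607) + 231) = -120467*(√169434 + 231) = -120467*(3*√18826 + 231) = -120467*(231 + 3*√18826) = -27827877 - 361401*√18826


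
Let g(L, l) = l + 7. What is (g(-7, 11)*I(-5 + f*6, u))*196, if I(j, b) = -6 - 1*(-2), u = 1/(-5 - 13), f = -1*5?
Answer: -14112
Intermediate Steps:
g(L, l) = 7 + l
f = -5
u = -1/18 (u = 1/(-18) = -1/18 ≈ -0.055556)
I(j, b) = -4 (I(j, b) = -6 + 2 = -4)
(g(-7, 11)*I(-5 + f*6, u))*196 = ((7 + 11)*(-4))*196 = (18*(-4))*196 = -72*196 = -14112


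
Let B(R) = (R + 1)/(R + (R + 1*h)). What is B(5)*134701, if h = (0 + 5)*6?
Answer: 404103/20 ≈ 20205.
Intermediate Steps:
h = 30 (h = 5*6 = 30)
B(R) = (1 + R)/(30 + 2*R) (B(R) = (R + 1)/(R + (R + 1*30)) = (1 + R)/(R + (R + 30)) = (1 + R)/(R + (30 + R)) = (1 + R)/(30 + 2*R))
B(5)*134701 = ((1 + 5)/(2*(15 + 5)))*134701 = ((½)*6/20)*134701 = ((½)*(1/20)*6)*134701 = (3/20)*134701 = 404103/20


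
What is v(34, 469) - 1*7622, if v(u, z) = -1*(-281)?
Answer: -7341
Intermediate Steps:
v(u, z) = 281
v(34, 469) - 1*7622 = 281 - 1*7622 = 281 - 7622 = -7341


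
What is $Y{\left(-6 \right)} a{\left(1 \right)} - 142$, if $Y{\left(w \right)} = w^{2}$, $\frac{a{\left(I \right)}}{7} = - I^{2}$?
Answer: $-394$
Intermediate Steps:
$a{\left(I \right)} = - 7 I^{2}$ ($a{\left(I \right)} = 7 \left(- I^{2}\right) = - 7 I^{2}$)
$Y{\left(-6 \right)} a{\left(1 \right)} - 142 = \left(-6\right)^{2} \left(- 7 \cdot 1^{2}\right) - 142 = 36 \left(\left(-7\right) 1\right) - 142 = 36 \left(-7\right) - 142 = -252 - 142 = -394$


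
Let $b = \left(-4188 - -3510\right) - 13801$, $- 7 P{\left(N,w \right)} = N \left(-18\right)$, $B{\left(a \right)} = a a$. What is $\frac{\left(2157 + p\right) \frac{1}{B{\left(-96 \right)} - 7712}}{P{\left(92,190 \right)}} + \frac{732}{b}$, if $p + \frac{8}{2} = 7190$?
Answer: $- \frac{876195689}{36061744896} \approx -0.024297$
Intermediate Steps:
$p = 7186$ ($p = -4 + 7190 = 7186$)
$B{\left(a \right)} = a^{2}$
$P{\left(N,w \right)} = \frac{18 N}{7}$ ($P{\left(N,w \right)} = - \frac{N \left(-18\right)}{7} = - \frac{\left(-18\right) N}{7} = \frac{18 N}{7}$)
$b = -14479$ ($b = \left(-4188 + 3510\right) - 13801 = -678 - 13801 = -14479$)
$\frac{\left(2157 + p\right) \frac{1}{B{\left(-96 \right)} - 7712}}{P{\left(92,190 \right)}} + \frac{732}{b} = \frac{\left(2157 + 7186\right) \frac{1}{\left(-96\right)^{2} - 7712}}{\frac{18}{7} \cdot 92} + \frac{732}{-14479} = \frac{9343 \frac{1}{9216 - 7712}}{\frac{1656}{7}} + 732 \left(- \frac{1}{14479}\right) = \frac{9343}{1504} \cdot \frac{7}{1656} - \frac{732}{14479} = \frac{65401}{2490624} - \frac{732}{14479} = - \frac{876195689}{36061744896}$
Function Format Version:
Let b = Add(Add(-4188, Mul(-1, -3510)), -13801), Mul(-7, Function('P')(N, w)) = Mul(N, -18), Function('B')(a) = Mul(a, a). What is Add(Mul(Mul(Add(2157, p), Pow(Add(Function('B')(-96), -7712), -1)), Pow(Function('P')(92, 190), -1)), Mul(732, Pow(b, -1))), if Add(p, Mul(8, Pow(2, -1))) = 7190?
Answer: Rational(-876195689, 36061744896) ≈ -0.024297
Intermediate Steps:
p = 7186 (p = Add(-4, 7190) = 7186)
Function('B')(a) = Pow(a, 2)
Function('P')(N, w) = Mul(Rational(18, 7), N) (Function('P')(N, w) = Mul(Rational(-1, 7), Mul(N, -18)) = Mul(Rational(-1, 7), Mul(-18, N)) = Mul(Rational(18, 7), N))
b = -14479 (b = Add(Add(-4188, 3510), -13801) = Add(-678, -13801) = -14479)
Add(Mul(Mul(Add(2157, p), Pow(Add(Function('B')(-96), -7712), -1)), Pow(Function('P')(92, 190), -1)), Mul(732, Pow(b, -1))) = Add(Mul(Mul(Add(2157, 7186), Pow(Add(Pow(-96, 2), -7712), -1)), Pow(Mul(Rational(18, 7), 92), -1)), Mul(732, Pow(-14479, -1))) = Add(Mul(Mul(9343, Pow(Add(9216, -7712), -1)), Pow(Rational(1656, 7), -1)), Mul(732, Rational(-1, 14479))) = Add(Mul(Mul(9343, Pow(1504, -1)), Rational(7, 1656)), Rational(-732, 14479)) = Add(Mul(Mul(9343, Rational(1, 1504)), Rational(7, 1656)), Rational(-732, 14479)) = Add(Mul(Rational(9343, 1504), Rational(7, 1656)), Rational(-732, 14479)) = Add(Rational(65401, 2490624), Rational(-732, 14479)) = Rational(-876195689, 36061744896)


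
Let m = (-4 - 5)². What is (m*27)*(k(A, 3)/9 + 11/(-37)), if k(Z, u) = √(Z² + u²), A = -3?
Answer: -24057/37 + 729*√2 ≈ 380.77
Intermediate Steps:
m = 81 (m = (-9)² = 81)
(m*27)*(k(A, 3)/9 + 11/(-37)) = (81*27)*(√((-3)² + 3²)/9 + 11/(-37)) = 2187*(√(9 + 9)*(⅑) + 11*(-1/37)) = 2187*(√18*(⅑) - 11/37) = 2187*((3*√2)*(⅑) - 11/37) = 2187*(√2/3 - 11/37) = 2187*(-11/37 + √2/3) = -24057/37 + 729*√2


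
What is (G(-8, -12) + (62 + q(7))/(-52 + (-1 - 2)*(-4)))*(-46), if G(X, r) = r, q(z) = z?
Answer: 12627/20 ≈ 631.35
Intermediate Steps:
(G(-8, -12) + (62 + q(7))/(-52 + (-1 - 2)*(-4)))*(-46) = (-12 + (62 + 7)/(-52 + (-1 - 2)*(-4)))*(-46) = (-12 + 69/(-52 - 3*(-4)))*(-46) = (-12 + 69/(-52 + 12))*(-46) = (-12 + 69/(-40))*(-46) = (-12 + 69*(-1/40))*(-46) = (-12 - 69/40)*(-46) = -549/40*(-46) = 12627/20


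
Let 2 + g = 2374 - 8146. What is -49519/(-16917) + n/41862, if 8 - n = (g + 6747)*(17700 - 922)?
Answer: -45682803964/118029909 ≈ -387.04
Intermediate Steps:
g = -5774 (g = -2 + (2374 - 8146) = -2 - 5772 = -5774)
n = -16324986 (n = 8 - (-5774 + 6747)*(17700 - 922) = 8 - 973*16778 = 8 - 1*16324994 = 8 - 16324994 = -16324986)
-49519/(-16917) + n/41862 = -49519/(-16917) - 16324986/41862 = -49519*(-1/16917) - 16324986*1/41862 = 49519/16917 - 2720831/6977 = -45682803964/118029909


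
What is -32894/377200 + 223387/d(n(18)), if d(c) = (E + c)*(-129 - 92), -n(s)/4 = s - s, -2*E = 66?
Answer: 42010840229/1375459800 ≈ 30.543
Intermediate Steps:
E = -33 (E = -½*66 = -33)
n(s) = 0 (n(s) = -4*(s - s) = -4*0 = 0)
d(c) = 7293 - 221*c (d(c) = (-33 + c)*(-129 - 92) = (-33 + c)*(-221) = 7293 - 221*c)
-32894/377200 + 223387/d(n(18)) = -32894/377200 + 223387/(7293 - 221*0) = -32894*1/377200 + 223387/(7293 + 0) = -16447/188600 + 223387/7293 = 42010840229/1375459800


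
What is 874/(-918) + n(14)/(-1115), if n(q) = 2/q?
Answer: -3411244/3582495 ≈ -0.95220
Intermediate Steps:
874/(-918) + n(14)/(-1115) = 874/(-918) + (2/14)/(-1115) = 874*(-1/918) + (2*(1/14))*(-1/1115) = -437/459 + (1/7)*(-1/1115) = -437/459 - 1/7805 = -3411244/3582495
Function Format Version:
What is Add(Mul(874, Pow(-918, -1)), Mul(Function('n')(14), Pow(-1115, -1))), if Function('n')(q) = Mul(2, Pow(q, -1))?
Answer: Rational(-3411244, 3582495) ≈ -0.95220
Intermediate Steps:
Add(Mul(874, Pow(-918, -1)), Mul(Function('n')(14), Pow(-1115, -1))) = Add(Mul(874, Pow(-918, -1)), Mul(Mul(2, Pow(14, -1)), Pow(-1115, -1))) = Add(Mul(874, Rational(-1, 918)), Mul(Mul(2, Rational(1, 14)), Rational(-1, 1115))) = Add(Rational(-437, 459), Mul(Rational(1, 7), Rational(-1, 1115))) = Add(Rational(-437, 459), Rational(-1, 7805)) = Rational(-3411244, 3582495)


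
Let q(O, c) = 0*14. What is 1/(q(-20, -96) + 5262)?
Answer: 1/5262 ≈ 0.00019004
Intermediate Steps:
q(O, c) = 0
1/(q(-20, -96) + 5262) = 1/(0 + 5262) = 1/5262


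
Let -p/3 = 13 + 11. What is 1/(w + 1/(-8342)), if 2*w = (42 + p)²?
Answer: 8342/3753899 ≈ 0.0022222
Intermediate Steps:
p = -72 (p = -3*(13 + 11) = -3*24 = -72)
w = 450 (w = (42 - 72)²/2 = (½)*(-30)² = (½)*900 = 450)
1/(w + 1/(-8342)) = 1/(450 + 1/(-8342)) = 1/(450 - 1/8342) = 1/(3753899/8342) = 8342/3753899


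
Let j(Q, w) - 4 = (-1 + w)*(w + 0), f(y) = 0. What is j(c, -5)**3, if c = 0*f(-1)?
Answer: 39304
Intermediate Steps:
c = 0 (c = 0*0 = 0)
j(Q, w) = 4 + w*(-1 + w) (j(Q, w) = 4 + (-1 + w)*(w + 0) = 4 + (-1 + w)*w = 4 + w*(-1 + w))
j(c, -5)**3 = (4 + (-5)**2 - 1*(-5))**3 = (4 + 25 + 5)**3 = 34**3 = 39304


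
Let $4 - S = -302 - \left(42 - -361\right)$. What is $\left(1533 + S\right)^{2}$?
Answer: $5026564$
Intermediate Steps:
$S = 709$ ($S = 4 - \left(-302 - \left(42 - -361\right)\right) = 4 - \left(-302 - \left(42 + 361\right)\right) = 4 - \left(-302 - 403\right) = 4 - -705 = 4 + 705 = 709$)
$\left(1533 + S\right)^{2} = \left(1533 + 709\right)^{2} = 2242^{2} = 5026564$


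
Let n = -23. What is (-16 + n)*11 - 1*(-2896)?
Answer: 2467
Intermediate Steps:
(-16 + n)*11 - 1*(-2896) = (-16 - 23)*11 - 1*(-2896) = -39*11 + 2896 = -429 + 2896 = 2467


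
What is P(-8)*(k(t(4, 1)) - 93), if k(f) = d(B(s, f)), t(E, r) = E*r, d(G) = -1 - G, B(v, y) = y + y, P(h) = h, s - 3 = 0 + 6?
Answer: 816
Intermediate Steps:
s = 9 (s = 3 + (0 + 6) = 3 + 6 = 9)
B(v, y) = 2*y
k(f) = -1 - 2*f
P(-8)*(k(t(4, 1)) - 93) = -8*((-1 - 8) - 93) = -8*(-9 - 93) = -8*(-102) = 816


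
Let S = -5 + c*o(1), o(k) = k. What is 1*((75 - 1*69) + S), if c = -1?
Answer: 0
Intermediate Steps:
S = -6 (S = -5 - 1*1 = -5 - 1 = -6)
1*((75 - 1*69) + S) = 1*((75 - 1*69) - 6) = 1*((75 - 69) - 6) = 1*(6 - 6) = 1*0 = 0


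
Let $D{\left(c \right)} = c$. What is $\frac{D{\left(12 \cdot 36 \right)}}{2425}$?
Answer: $\frac{432}{2425} \approx 0.17814$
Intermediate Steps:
$\frac{D{\left(12 \cdot 36 \right)}}{2425} = \frac{12 \cdot 36}{2425} = 432 \cdot \frac{1}{2425} = \frac{432}{2425}$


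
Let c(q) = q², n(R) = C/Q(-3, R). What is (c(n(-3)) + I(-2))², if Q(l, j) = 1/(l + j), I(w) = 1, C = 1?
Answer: 1369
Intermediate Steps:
Q(l, j) = 1/(j + l)
n(R) = -3 + R (n(R) = 1/1/(R - 3) = 1/1/(-3 + R) = 1*(-3 + R) = -3 + R)
(c(n(-3)) + I(-2))² = ((-3 - 3)² + 1)² = ((-6)² + 1)² = (36 + 1)² = 37² = 1369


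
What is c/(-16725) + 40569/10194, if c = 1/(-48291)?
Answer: 10922080506323/2744452381050 ≈ 3.9797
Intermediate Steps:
c = -1/48291 ≈ -2.0708e-5
c/(-16725) + 40569/10194 = -1/48291/(-16725) + 40569/10194 = -1/48291*(-1/16725) + 40569*(1/10194) = 1/807666975 + 13523/3398 = 10922080506323/2744452381050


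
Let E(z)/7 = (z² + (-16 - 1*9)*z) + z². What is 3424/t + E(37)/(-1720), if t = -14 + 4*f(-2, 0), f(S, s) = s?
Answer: -3033477/12040 ≈ -251.95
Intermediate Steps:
t = -14 (t = -14 + 4*0 = -14 + 0 = -14)
E(z) = -175*z + 14*z² (E(z) = 7*((z² + (-16 - 1*9)*z) + z²) = 7*((z² + (-16 - 9)*z) + z²) = 7*((z² - 25*z) + z²) = 7*(-25*z + 2*z²) = -175*z + 14*z²)
3424/t + E(37)/(-1720) = 3424/(-14) + (7*37*(-25 + 2*37))/(-1720) = 3424*(-1/14) + (7*37*(-25 + 74))*(-1/1720) = -1712/7 + (7*37*49)*(-1/1720) = -1712/7 + 12691*(-1/1720) = -1712/7 - 12691/1720 = -3033477/12040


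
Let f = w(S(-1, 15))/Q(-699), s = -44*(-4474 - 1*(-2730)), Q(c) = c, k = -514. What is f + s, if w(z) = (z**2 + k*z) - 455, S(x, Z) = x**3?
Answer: 17879468/233 ≈ 76736.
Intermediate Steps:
w(z) = -455 + z**2 - 514*z (w(z) = (z**2 - 514*z) - 455 = -455 + z**2 - 514*z)
s = 76736 (s = -44*(-4474 + 2730) = -44*(-1744) = 76736)
f = -20/233 (f = (-455 + ((-1)**3)**2 - 514*(-1)**3)/(-699) = (-455 + (-1)**2 - 514*(-1))*(-1/699) = (-455 + 1 + 514)*(-1/699) = 60*(-1/699) = -20/233 ≈ -0.085837)
f + s = -20/233 + 76736 = 17879468/233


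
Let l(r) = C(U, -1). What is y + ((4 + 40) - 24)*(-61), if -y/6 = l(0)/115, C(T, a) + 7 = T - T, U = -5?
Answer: -140258/115 ≈ -1219.6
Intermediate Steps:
C(T, a) = -7 (C(T, a) = -7 + (T - T) = -7 + 0 = -7)
l(r) = -7
y = 42/115 (y = -(-42)/115 = -6*(-7/115) = 42/115 ≈ 0.36522)
y + ((4 + 40) - 24)*(-61) = 42/115 + ((4 + 40) - 24)*(-61) = 42/115 + (44 - 24)*(-61) = 42/115 + 20*(-61) = 42/115 - 1220 = -140258/115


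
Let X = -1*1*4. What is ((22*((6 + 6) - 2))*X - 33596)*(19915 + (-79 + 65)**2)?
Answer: -693346836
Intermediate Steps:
X = -4 (X = -1*4 = -4)
((22*((6 + 6) - 2))*X - 33596)*(19915 + (-79 + 65)**2) = ((22*((6 + 6) - 2))*(-4) - 33596)*(19915 + (-79 + 65)**2) = ((22*(12 - 2))*(-4) - 33596)*(19915 + (-14)**2) = ((22*10)*(-4) - 33596)*(19915 + 196) = (220*(-4) - 33596)*20111 = (-880 - 33596)*20111 = -34476*20111 = -693346836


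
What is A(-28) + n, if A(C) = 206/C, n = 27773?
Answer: 388719/14 ≈ 27766.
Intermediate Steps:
A(-28) + n = 206/(-28) + 27773 = 206*(-1/28) + 27773 = -103/14 + 27773 = 388719/14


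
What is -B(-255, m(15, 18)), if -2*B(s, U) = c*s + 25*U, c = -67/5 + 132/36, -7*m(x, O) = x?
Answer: 16999/14 ≈ 1214.2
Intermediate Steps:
m(x, O) = -x/7
c = -146/15 (c = -67*⅕ + 132*(1/36) = -67/5 + 11/3 = -146/15 ≈ -9.7333)
B(s, U) = -25*U/2 + 73*s/15 (B(s, U) = -(-146*s/15 + 25*U)/2 = -(25*U - 146*s/15)/2 = -25*U/2 + 73*s/15)
-B(-255, m(15, 18)) = -(-(-25)*15/14 + (73/15)*(-255)) = -(-25/2*(-15/7) - 1241) = -(375/14 - 1241) = -1*(-16999/14) = 16999/14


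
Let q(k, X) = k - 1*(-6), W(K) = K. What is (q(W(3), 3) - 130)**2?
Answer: 14641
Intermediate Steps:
q(k, X) = 6 + k (q(k, X) = k + 6 = 6 + k)
(q(W(3), 3) - 130)**2 = ((6 + 3) - 130)**2 = (9 - 130)**2 = (-121)**2 = 14641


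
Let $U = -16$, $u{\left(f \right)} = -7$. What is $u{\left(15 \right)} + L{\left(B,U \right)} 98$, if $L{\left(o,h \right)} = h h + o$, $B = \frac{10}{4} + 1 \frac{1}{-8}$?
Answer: $\frac{101255}{4} \approx 25314.0$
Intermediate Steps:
$B = \frac{19}{8}$ ($B = 10 \cdot \frac{1}{4} + 1 \left(- \frac{1}{8}\right) = \frac{5}{2} - \frac{1}{8} = \frac{19}{8} \approx 2.375$)
$L{\left(o,h \right)} = o + h^{2}$ ($L{\left(o,h \right)} = h^{2} + o = o + h^{2}$)
$u{\left(15 \right)} + L{\left(B,U \right)} 98 = -7 + \left(\frac{19}{8} + \left(-16\right)^{2}\right) 98 = -7 + \left(\frac{19}{8} + 256\right) 98 = -7 + \frac{2067}{8} \cdot 98 = -7 + \frac{101283}{4} = \frac{101255}{4}$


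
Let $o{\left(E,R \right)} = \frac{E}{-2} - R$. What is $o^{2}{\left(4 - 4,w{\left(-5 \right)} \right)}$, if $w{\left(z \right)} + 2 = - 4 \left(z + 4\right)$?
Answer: $4$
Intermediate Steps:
$w{\left(z \right)} = -18 - 4 z$ ($w{\left(z \right)} = -2 - 4 \left(z + 4\right) = -2 - 4 \left(4 + z\right) = -2 - \left(16 + 4 z\right) = -18 - 4 z$)
$o{\left(E,R \right)} = - R - \frac{E}{2}$ ($o{\left(E,R \right)} = E \left(- \frac{1}{2}\right) - R = - \frac{E}{2} - R = - R - \frac{E}{2}$)
$o^{2}{\left(4 - 4,w{\left(-5 \right)} \right)} = \left(- (-18 - -20) - \frac{4 - 4}{2}\right)^{2} = \left(- (-18 + 20) - 0\right)^{2} = \left(\left(-1\right) 2 + 0\right)^{2} = \left(-2 + 0\right)^{2} = \left(-2\right)^{2} = 4$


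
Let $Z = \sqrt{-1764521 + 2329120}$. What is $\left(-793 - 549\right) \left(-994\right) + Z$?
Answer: $1333948 + \sqrt{564599} \approx 1.3347 \cdot 10^{6}$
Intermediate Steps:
$Z = \sqrt{564599} \approx 751.4$
$\left(-793 - 549\right) \left(-994\right) + Z = \left(-793 - 549\right) \left(-994\right) + \sqrt{564599} = \left(-1342\right) \left(-994\right) + \sqrt{564599} = 1333948 + \sqrt{564599}$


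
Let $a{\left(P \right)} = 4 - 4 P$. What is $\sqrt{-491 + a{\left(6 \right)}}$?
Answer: $i \sqrt{511} \approx 22.605 i$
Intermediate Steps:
$\sqrt{-491 + a{\left(6 \right)}} = \sqrt{-491 + \left(4 - 24\right)} = \sqrt{-491 - 20} = \sqrt{-511} = i \sqrt{511}$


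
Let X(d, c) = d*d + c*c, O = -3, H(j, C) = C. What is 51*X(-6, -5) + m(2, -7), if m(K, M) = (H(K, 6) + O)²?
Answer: 3120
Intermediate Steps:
X(d, c) = c² + d² (X(d, c) = d² + c² = c² + d²)
m(K, M) = 9 (m(K, M) = (6 - 3)² = 3² = 9)
51*X(-6, -5) + m(2, -7) = 51*((-5)² + (-6)²) + 9 = 51*(25 + 36) + 9 = 51*61 + 9 = 3111 + 9 = 3120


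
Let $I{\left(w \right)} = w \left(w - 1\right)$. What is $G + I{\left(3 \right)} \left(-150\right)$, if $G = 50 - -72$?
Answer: $-778$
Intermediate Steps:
$I{\left(w \right)} = w \left(-1 + w\right)$
$G = 122$ ($G = 50 + 72 = 122$)
$G + I{\left(3 \right)} \left(-150\right) = 122 + 3 \left(-1 + 3\right) \left(-150\right) = 122 + 3 \cdot 2 \left(-150\right) = 122 + 6 \left(-150\right) = 122 - 900 = -778$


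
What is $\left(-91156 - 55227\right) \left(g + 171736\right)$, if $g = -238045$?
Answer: $9706510347$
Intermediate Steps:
$\left(-91156 - 55227\right) \left(g + 171736\right) = \left(-91156 - 55227\right) \left(-238045 + 171736\right) = \left(-146383\right) \left(-66309\right) = 9706510347$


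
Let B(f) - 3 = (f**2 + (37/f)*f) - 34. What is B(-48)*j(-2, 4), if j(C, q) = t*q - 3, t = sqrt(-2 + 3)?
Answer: 2310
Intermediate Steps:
B(f) = 6 + f**2 (B(f) = 3 + ((f**2 + (37/f)*f) - 34) = 3 + ((f**2 + 37) - 34) = 3 + ((37 + f**2) - 34) = 3 + (3 + f**2) = 6 + f**2)
t = 1 (t = sqrt(1) = 1)
j(C, q) = -3 + q (j(C, q) = 1*q - 3 = q - 3 = -3 + q)
B(-48)*j(-2, 4) = (6 + (-48)**2)*(-3 + 4) = (6 + 2304)*1 = 2310*1 = 2310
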